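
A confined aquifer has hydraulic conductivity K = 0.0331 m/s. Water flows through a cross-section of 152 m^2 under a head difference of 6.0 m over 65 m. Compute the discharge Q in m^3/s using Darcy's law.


Darcy's law: Q = K * A * i, where i = dh/L.
Hydraulic gradient i = 6.0 / 65 = 0.092308.
Q = 0.0331 * 152 * 0.092308
  = 0.4644 m^3/s.

0.4644


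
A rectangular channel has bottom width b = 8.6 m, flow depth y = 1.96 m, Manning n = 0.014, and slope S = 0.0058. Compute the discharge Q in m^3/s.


For a rectangular channel, the cross-sectional area A = b * y = 8.6 * 1.96 = 16.86 m^2.
The wetted perimeter P = b + 2y = 8.6 + 2*1.96 = 12.52 m.
Hydraulic radius R = A/P = 16.86/12.52 = 1.3463 m.
Velocity V = (1/n)*R^(2/3)*S^(1/2) = (1/0.014)*1.3463^(2/3)*0.0058^(1/2) = 6.6326 m/s.
Discharge Q = A * V = 16.86 * 6.6326 = 111.8 m^3/s.

111.8


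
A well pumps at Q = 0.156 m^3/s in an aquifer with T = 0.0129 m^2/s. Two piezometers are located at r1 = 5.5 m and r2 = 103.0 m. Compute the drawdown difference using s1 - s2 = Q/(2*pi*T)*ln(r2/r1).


Thiem equation: s1 - s2 = Q/(2*pi*T) * ln(r2/r1).
ln(r2/r1) = ln(103.0/5.5) = 2.93.
Q/(2*pi*T) = 0.156 / (2*pi*0.0129) = 0.156 / 0.0811 = 1.9247.
s1 - s2 = 1.9247 * 2.93 = 5.6392 m.

5.6392


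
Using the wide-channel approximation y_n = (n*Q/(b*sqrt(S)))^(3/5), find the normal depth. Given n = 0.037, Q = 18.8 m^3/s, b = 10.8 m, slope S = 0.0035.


We use the wide-channel approximation y_n = (n*Q/(b*sqrt(S)))^(3/5).
sqrt(S) = sqrt(0.0035) = 0.059161.
Numerator: n*Q = 0.037 * 18.8 = 0.6956.
Denominator: b*sqrt(S) = 10.8 * 0.059161 = 0.638939.
arg = 1.0887.
y_n = 1.0887^(3/5) = 1.0523 m.

1.0523


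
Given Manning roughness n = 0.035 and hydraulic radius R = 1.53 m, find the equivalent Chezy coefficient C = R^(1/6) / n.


The Chezy coefficient relates to Manning's n through C = R^(1/6) / n.
R^(1/6) = 1.53^(1/6) = 1.07345.
C = 1.07345 / 0.035 = 30.67 m^(1/2)/s.

30.67


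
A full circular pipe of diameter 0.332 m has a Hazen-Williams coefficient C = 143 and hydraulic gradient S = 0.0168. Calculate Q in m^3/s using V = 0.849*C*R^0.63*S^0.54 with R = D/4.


For a full circular pipe, R = D/4 = 0.332/4 = 0.083 m.
V = 0.849 * 143 * 0.083^0.63 * 0.0168^0.54
  = 0.849 * 143 * 0.208458 * 0.11007
  = 2.7857 m/s.
Pipe area A = pi*D^2/4 = pi*0.332^2/4 = 0.0866 m^2.
Q = A * V = 0.0866 * 2.7857 = 0.2412 m^3/s.

0.2412


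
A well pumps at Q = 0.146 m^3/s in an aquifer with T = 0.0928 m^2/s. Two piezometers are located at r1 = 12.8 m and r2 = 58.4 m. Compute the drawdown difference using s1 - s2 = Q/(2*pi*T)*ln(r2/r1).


Thiem equation: s1 - s2 = Q/(2*pi*T) * ln(r2/r1).
ln(r2/r1) = ln(58.4/12.8) = 1.5179.
Q/(2*pi*T) = 0.146 / (2*pi*0.0928) = 0.146 / 0.5831 = 0.2504.
s1 - s2 = 0.2504 * 1.5179 = 0.3801 m.

0.3801


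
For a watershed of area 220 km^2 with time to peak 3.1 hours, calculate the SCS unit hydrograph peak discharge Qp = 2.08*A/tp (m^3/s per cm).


SCS formula: Qp = 2.08 * A / tp.
Qp = 2.08 * 220 / 3.1
   = 457.6 / 3.1
   = 147.61 m^3/s per cm.

147.61


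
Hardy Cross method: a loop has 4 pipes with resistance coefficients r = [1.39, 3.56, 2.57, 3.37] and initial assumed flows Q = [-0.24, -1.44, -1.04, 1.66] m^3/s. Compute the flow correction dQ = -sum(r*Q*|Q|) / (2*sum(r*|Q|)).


Numerator terms (r*Q*|Q|): 1.39*-0.24*|-0.24| = -0.0801; 3.56*-1.44*|-1.44| = -7.382; 2.57*-1.04*|-1.04| = -2.7797; 3.37*1.66*|1.66| = 9.2864.
Sum of numerator = -0.9554.
Denominator terms (r*|Q|): 1.39*|-0.24| = 0.3336; 3.56*|-1.44| = 5.1264; 2.57*|-1.04| = 2.6728; 3.37*|1.66| = 5.5942.
2 * sum of denominator = 2 * 13.727 = 27.454.
dQ = --0.9554 / 27.454 = 0.0348 m^3/s.

0.0348


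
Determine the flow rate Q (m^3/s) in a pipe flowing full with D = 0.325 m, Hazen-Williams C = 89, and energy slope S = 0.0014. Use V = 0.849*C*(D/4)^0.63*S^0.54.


For a full circular pipe, R = D/4 = 0.325/4 = 0.0813 m.
V = 0.849 * 89 * 0.0813^0.63 * 0.0014^0.54
  = 0.849 * 89 * 0.205678 * 0.028768
  = 0.4471 m/s.
Pipe area A = pi*D^2/4 = pi*0.325^2/4 = 0.083 m^2.
Q = A * V = 0.083 * 0.4471 = 0.0371 m^3/s.

0.0371


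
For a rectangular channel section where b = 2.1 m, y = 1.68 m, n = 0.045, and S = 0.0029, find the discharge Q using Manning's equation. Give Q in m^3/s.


For a rectangular channel, the cross-sectional area A = b * y = 2.1 * 1.68 = 3.53 m^2.
The wetted perimeter P = b + 2y = 2.1 + 2*1.68 = 5.46 m.
Hydraulic radius R = A/P = 3.53/5.46 = 0.6462 m.
Velocity V = (1/n)*R^(2/3)*S^(1/2) = (1/0.045)*0.6462^(2/3)*0.0029^(1/2) = 0.8944 m/s.
Discharge Q = A * V = 3.53 * 0.8944 = 3.156 m^3/s.

3.156


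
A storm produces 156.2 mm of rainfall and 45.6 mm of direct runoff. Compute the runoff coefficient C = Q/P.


The runoff coefficient C = runoff depth / rainfall depth.
C = 45.6 / 156.2
  = 0.2919.

0.2919


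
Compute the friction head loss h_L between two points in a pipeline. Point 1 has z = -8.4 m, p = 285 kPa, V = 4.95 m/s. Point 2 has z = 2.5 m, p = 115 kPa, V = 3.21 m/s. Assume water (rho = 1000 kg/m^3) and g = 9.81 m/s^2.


Total head at each section: H = z + p/(rho*g) + V^2/(2g).
H1 = -8.4 + 285*1000/(1000*9.81) + 4.95^2/(2*9.81)
   = -8.4 + 29.052 + 1.2489
   = 21.901 m.
H2 = 2.5 + 115*1000/(1000*9.81) + 3.21^2/(2*9.81)
   = 2.5 + 11.723 + 0.5252
   = 14.748 m.
h_L = H1 - H2 = 21.901 - 14.748 = 7.153 m.

7.153


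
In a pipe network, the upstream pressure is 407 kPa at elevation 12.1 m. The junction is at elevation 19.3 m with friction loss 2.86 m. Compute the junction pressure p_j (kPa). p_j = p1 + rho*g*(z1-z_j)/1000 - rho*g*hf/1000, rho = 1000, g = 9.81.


Junction pressure: p_j = p1 + rho*g*(z1 - z_j)/1000 - rho*g*hf/1000.
Elevation term = 1000*9.81*(12.1 - 19.3)/1000 = -70.632 kPa.
Friction term = 1000*9.81*2.86/1000 = 28.057 kPa.
p_j = 407 + -70.632 - 28.057 = 308.31 kPa.

308.31


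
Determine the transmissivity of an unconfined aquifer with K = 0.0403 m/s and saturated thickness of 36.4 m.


Transmissivity is defined as T = K * h.
T = 0.0403 * 36.4
  = 1.4669 m^2/s.

1.4669


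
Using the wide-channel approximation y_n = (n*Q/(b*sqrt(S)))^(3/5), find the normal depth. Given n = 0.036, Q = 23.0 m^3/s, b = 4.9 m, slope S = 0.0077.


We use the wide-channel approximation y_n = (n*Q/(b*sqrt(S)))^(3/5).
sqrt(S) = sqrt(0.0077) = 0.08775.
Numerator: n*Q = 0.036 * 23.0 = 0.828.
Denominator: b*sqrt(S) = 4.9 * 0.08775 = 0.429975.
arg = 1.9257.
y_n = 1.9257^(3/5) = 1.4817 m.

1.4817


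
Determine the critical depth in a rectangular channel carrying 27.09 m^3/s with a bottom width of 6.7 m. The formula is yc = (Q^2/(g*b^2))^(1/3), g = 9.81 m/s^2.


Using yc = (Q^2 / (g * b^2))^(1/3):
Q^2 = 27.09^2 = 733.87.
g * b^2 = 9.81 * 6.7^2 = 9.81 * 44.89 = 440.37.
Q^2 / (g*b^2) = 733.87 / 440.37 = 1.6665.
yc = 1.6665^(1/3) = 1.1856 m.

1.1856


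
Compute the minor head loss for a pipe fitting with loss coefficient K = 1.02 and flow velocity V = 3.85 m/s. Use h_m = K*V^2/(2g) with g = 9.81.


Minor loss formula: h_m = K * V^2/(2g).
V^2 = 3.85^2 = 14.8225.
V^2/(2g) = 14.8225 / 19.62 = 0.7555 m.
h_m = 1.02 * 0.7555 = 0.7706 m.

0.7706


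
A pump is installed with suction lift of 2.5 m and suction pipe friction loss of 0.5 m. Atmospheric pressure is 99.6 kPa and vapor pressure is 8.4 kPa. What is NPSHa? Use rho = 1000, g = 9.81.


NPSHa = p_atm/(rho*g) - z_s - hf_s - p_vap/(rho*g).
p_atm/(rho*g) = 99.6*1000 / (1000*9.81) = 10.153 m.
p_vap/(rho*g) = 8.4*1000 / (1000*9.81) = 0.856 m.
NPSHa = 10.153 - 2.5 - 0.5 - 0.856
      = 6.3 m.

6.3


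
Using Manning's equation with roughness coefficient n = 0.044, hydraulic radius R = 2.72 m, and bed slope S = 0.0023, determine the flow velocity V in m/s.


Manning's equation gives V = (1/n) * R^(2/3) * S^(1/2).
First, compute R^(2/3) = 2.72^(2/3) = 1.9486.
Next, S^(1/2) = 0.0023^(1/2) = 0.047958.
Then 1/n = 1/0.044 = 22.73.
V = 22.73 * 1.9486 * 0.047958 = 2.1239 m/s.

2.1239


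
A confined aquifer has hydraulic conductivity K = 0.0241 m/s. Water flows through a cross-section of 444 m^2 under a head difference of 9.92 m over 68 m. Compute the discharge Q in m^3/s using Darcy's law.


Darcy's law: Q = K * A * i, where i = dh/L.
Hydraulic gradient i = 9.92 / 68 = 0.145882.
Q = 0.0241 * 444 * 0.145882
  = 1.561 m^3/s.

1.561


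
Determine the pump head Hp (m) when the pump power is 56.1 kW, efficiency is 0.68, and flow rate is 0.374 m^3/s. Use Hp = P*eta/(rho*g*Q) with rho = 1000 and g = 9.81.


Pump head formula: Hp = P * eta / (rho * g * Q).
Numerator: P * eta = 56.1 * 1000 * 0.68 = 38148.0 W.
Denominator: rho * g * Q = 1000 * 9.81 * 0.374 = 3668.94.
Hp = 38148.0 / 3668.94 = 10.4 m.

10.4


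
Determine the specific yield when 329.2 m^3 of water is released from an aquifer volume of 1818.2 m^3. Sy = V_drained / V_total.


Specific yield Sy = Volume drained / Total volume.
Sy = 329.2 / 1818.2
   = 0.1811.

0.1811


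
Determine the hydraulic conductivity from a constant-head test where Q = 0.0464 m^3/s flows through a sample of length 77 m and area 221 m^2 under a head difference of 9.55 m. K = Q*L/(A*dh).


From K = Q*L / (A*dh):
Numerator: Q*L = 0.0464 * 77 = 3.5728.
Denominator: A*dh = 221 * 9.55 = 2110.55.
K = 3.5728 / 2110.55 = 0.001693 m/s.

0.001693


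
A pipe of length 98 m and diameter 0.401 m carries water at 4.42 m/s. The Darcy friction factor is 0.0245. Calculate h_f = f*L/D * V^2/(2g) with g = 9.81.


Darcy-Weisbach equation: h_f = f * (L/D) * V^2/(2g).
f * L/D = 0.0245 * 98/0.401 = 5.9875.
V^2/(2g) = 4.42^2 / (2*9.81) = 19.5364 / 19.62 = 0.9957 m.
h_f = 5.9875 * 0.9957 = 5.962 m.

5.962


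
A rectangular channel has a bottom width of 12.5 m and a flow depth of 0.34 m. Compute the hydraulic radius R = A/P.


For a rectangular section:
Flow area A = b * y = 12.5 * 0.34 = 4.25 m^2.
Wetted perimeter P = b + 2y = 12.5 + 2*0.34 = 13.18 m.
Hydraulic radius R = A/P = 4.25 / 13.18 = 0.3225 m.

0.3225


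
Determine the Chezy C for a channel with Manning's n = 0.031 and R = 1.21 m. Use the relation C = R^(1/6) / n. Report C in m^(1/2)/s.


The Chezy coefficient relates to Manning's n through C = R^(1/6) / n.
R^(1/6) = 1.21^(1/6) = 1.03228.
C = 1.03228 / 0.031 = 33.3 m^(1/2)/s.

33.3


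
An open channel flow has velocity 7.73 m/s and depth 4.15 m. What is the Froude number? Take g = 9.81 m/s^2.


The Froude number is defined as Fr = V / sqrt(g*y).
g*y = 9.81 * 4.15 = 40.7115.
sqrt(g*y) = sqrt(40.7115) = 6.3806.
Fr = 7.73 / 6.3806 = 1.2115.

1.2115


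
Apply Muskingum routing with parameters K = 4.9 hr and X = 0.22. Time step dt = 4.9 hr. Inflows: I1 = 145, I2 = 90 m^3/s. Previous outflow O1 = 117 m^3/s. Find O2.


Muskingum coefficients:
denom = 2*K*(1-X) + dt = 2*4.9*(1-0.22) + 4.9 = 12.544.
C0 = (dt - 2*K*X)/denom = (4.9 - 2*4.9*0.22)/12.544 = 0.2188.
C1 = (dt + 2*K*X)/denom = (4.9 + 2*4.9*0.22)/12.544 = 0.5625.
C2 = (2*K*(1-X) - dt)/denom = 0.2188.
O2 = C0*I2 + C1*I1 + C2*O1
   = 0.2188*90 + 0.5625*145 + 0.2188*117
   = 126.84 m^3/s.

126.84


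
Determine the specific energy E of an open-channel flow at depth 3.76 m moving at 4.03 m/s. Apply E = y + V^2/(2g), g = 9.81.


Specific energy E = y + V^2/(2g).
Velocity head = V^2/(2g) = 4.03^2 / (2*9.81) = 16.2409 / 19.62 = 0.8278 m.
E = 3.76 + 0.8278 = 4.5878 m.

4.5878


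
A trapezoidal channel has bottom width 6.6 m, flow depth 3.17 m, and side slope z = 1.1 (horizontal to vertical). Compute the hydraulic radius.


For a trapezoidal section with side slope z:
A = (b + z*y)*y = (6.6 + 1.1*3.17)*3.17 = 31.976 m^2.
P = b + 2*y*sqrt(1 + z^2) = 6.6 + 2*3.17*sqrt(1 + 1.1^2) = 16.025 m.
R = A/P = 31.976 / 16.025 = 1.9954 m.

1.9954


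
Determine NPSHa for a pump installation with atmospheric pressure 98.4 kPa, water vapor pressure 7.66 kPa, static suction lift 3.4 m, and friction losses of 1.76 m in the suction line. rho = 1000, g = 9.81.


NPSHa = p_atm/(rho*g) - z_s - hf_s - p_vap/(rho*g).
p_atm/(rho*g) = 98.4*1000 / (1000*9.81) = 10.031 m.
p_vap/(rho*g) = 7.66*1000 / (1000*9.81) = 0.781 m.
NPSHa = 10.031 - 3.4 - 1.76 - 0.781
      = 4.09 m.

4.09


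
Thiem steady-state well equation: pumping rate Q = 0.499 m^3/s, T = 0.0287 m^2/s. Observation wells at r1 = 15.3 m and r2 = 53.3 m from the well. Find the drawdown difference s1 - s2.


Thiem equation: s1 - s2 = Q/(2*pi*T) * ln(r2/r1).
ln(r2/r1) = ln(53.3/15.3) = 1.2481.
Q/(2*pi*T) = 0.499 / (2*pi*0.0287) = 0.499 / 0.1803 = 2.7672.
s1 - s2 = 2.7672 * 1.2481 = 3.4537 m.

3.4537


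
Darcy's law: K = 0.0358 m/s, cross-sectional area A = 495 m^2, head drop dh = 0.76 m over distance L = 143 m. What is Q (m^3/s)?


Darcy's law: Q = K * A * i, where i = dh/L.
Hydraulic gradient i = 0.76 / 143 = 0.005315.
Q = 0.0358 * 495 * 0.005315
  = 0.0942 m^3/s.

0.0942


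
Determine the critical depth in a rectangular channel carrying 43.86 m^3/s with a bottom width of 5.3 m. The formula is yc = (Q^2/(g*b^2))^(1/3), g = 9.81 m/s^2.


Using yc = (Q^2 / (g * b^2))^(1/3):
Q^2 = 43.86^2 = 1923.7.
g * b^2 = 9.81 * 5.3^2 = 9.81 * 28.09 = 275.56.
Q^2 / (g*b^2) = 1923.7 / 275.56 = 6.9811.
yc = 6.9811^(1/3) = 1.9112 m.

1.9112


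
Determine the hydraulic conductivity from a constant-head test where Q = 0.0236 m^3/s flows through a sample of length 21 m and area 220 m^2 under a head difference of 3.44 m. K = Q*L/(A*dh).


From K = Q*L / (A*dh):
Numerator: Q*L = 0.0236 * 21 = 0.4956.
Denominator: A*dh = 220 * 3.44 = 756.8.
K = 0.4956 / 756.8 = 0.000655 m/s.

0.000655


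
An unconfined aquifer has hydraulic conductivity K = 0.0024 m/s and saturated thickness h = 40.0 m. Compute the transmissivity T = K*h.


Transmissivity is defined as T = K * h.
T = 0.0024 * 40.0
  = 0.096 m^2/s.

0.096


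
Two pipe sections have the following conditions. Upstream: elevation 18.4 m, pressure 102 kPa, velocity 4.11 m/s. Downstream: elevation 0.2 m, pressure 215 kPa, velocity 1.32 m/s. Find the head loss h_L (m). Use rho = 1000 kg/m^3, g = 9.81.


Total head at each section: H = z + p/(rho*g) + V^2/(2g).
H1 = 18.4 + 102*1000/(1000*9.81) + 4.11^2/(2*9.81)
   = 18.4 + 10.398 + 0.861
   = 29.659 m.
H2 = 0.2 + 215*1000/(1000*9.81) + 1.32^2/(2*9.81)
   = 0.2 + 21.916 + 0.0888
   = 22.205 m.
h_L = H1 - H2 = 29.659 - 22.205 = 7.453 m.

7.453


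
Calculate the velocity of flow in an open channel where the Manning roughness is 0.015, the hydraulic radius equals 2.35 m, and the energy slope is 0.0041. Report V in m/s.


Manning's equation gives V = (1/n) * R^(2/3) * S^(1/2).
First, compute R^(2/3) = 2.35^(2/3) = 1.7676.
Next, S^(1/2) = 0.0041^(1/2) = 0.064031.
Then 1/n = 1/0.015 = 66.67.
V = 66.67 * 1.7676 * 0.064031 = 7.5453 m/s.

7.5453


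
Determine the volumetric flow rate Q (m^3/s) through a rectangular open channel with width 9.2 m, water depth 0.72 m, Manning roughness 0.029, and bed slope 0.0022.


For a rectangular channel, the cross-sectional area A = b * y = 9.2 * 0.72 = 6.62 m^2.
The wetted perimeter P = b + 2y = 9.2 + 2*0.72 = 10.64 m.
Hydraulic radius R = A/P = 6.62/10.64 = 0.6226 m.
Velocity V = (1/n)*R^(2/3)*S^(1/2) = (1/0.029)*0.6226^(2/3)*0.0022^(1/2) = 1.1792 m/s.
Discharge Q = A * V = 6.62 * 1.1792 = 7.811 m^3/s.

7.811


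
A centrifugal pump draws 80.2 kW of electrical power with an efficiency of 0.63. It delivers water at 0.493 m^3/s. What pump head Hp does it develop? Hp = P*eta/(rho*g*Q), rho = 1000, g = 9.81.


Pump head formula: Hp = P * eta / (rho * g * Q).
Numerator: P * eta = 80.2 * 1000 * 0.63 = 50526.0 W.
Denominator: rho * g * Q = 1000 * 9.81 * 0.493 = 4836.33.
Hp = 50526.0 / 4836.33 = 10.45 m.

10.45


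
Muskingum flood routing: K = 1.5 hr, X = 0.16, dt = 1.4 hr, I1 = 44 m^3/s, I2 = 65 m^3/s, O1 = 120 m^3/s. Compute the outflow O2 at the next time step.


Muskingum coefficients:
denom = 2*K*(1-X) + dt = 2*1.5*(1-0.16) + 1.4 = 3.92.
C0 = (dt - 2*K*X)/denom = (1.4 - 2*1.5*0.16)/3.92 = 0.2347.
C1 = (dt + 2*K*X)/denom = (1.4 + 2*1.5*0.16)/3.92 = 0.4796.
C2 = (2*K*(1-X) - dt)/denom = 0.2857.
O2 = C0*I2 + C1*I1 + C2*O1
   = 0.2347*65 + 0.4796*44 + 0.2857*120
   = 70.64 m^3/s.

70.64


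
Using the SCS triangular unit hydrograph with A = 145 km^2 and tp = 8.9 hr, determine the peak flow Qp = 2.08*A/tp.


SCS formula: Qp = 2.08 * A / tp.
Qp = 2.08 * 145 / 8.9
   = 301.6 / 8.9
   = 33.89 m^3/s per cm.

33.89


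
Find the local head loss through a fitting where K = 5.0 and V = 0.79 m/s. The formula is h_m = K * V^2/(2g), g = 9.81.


Minor loss formula: h_m = K * V^2/(2g).
V^2 = 0.79^2 = 0.6241.
V^2/(2g) = 0.6241 / 19.62 = 0.0318 m.
h_m = 5.0 * 0.0318 = 0.159 m.

0.159


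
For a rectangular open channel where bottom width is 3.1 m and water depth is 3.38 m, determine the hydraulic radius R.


For a rectangular section:
Flow area A = b * y = 3.1 * 3.38 = 10.48 m^2.
Wetted perimeter P = b + 2y = 3.1 + 2*3.38 = 9.86 m.
Hydraulic radius R = A/P = 10.48 / 9.86 = 1.0627 m.

1.0627


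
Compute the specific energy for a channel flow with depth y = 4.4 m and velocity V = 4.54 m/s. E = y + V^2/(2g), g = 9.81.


Specific energy E = y + V^2/(2g).
Velocity head = V^2/(2g) = 4.54^2 / (2*9.81) = 20.6116 / 19.62 = 1.0505 m.
E = 4.4 + 1.0505 = 5.4505 m.

5.4505


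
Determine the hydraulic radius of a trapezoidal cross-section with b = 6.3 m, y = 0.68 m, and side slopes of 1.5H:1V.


For a trapezoidal section with side slope z:
A = (b + z*y)*y = (6.3 + 1.5*0.68)*0.68 = 4.978 m^2.
P = b + 2*y*sqrt(1 + z^2) = 6.3 + 2*0.68*sqrt(1 + 1.5^2) = 8.752 m.
R = A/P = 4.978 / 8.752 = 0.5688 m.

0.5688


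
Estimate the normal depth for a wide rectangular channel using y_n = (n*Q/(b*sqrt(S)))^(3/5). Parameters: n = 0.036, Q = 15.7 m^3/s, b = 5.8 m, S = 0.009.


We use the wide-channel approximation y_n = (n*Q/(b*sqrt(S)))^(3/5).
sqrt(S) = sqrt(0.009) = 0.094868.
Numerator: n*Q = 0.036 * 15.7 = 0.5652.
Denominator: b*sqrt(S) = 5.8 * 0.094868 = 0.550234.
arg = 1.0272.
y_n = 1.0272^(3/5) = 1.0162 m.

1.0162


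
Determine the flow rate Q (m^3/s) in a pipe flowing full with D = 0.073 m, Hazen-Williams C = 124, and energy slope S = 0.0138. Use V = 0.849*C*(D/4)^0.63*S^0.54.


For a full circular pipe, R = D/4 = 0.073/4 = 0.0182 m.
V = 0.849 * 124 * 0.0182^0.63 * 0.0138^0.54
  = 0.849 * 124 * 0.080278 * 0.098977
  = 0.8365 m/s.
Pipe area A = pi*D^2/4 = pi*0.073^2/4 = 0.0042 m^2.
Q = A * V = 0.0042 * 0.8365 = 0.0035 m^3/s.

0.0035


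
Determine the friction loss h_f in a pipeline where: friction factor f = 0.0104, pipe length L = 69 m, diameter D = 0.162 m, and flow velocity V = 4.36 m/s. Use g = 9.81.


Darcy-Weisbach equation: h_f = f * (L/D) * V^2/(2g).
f * L/D = 0.0104 * 69/0.162 = 4.4296.
V^2/(2g) = 4.36^2 / (2*9.81) = 19.0096 / 19.62 = 0.9689 m.
h_f = 4.4296 * 0.9689 = 4.292 m.

4.292


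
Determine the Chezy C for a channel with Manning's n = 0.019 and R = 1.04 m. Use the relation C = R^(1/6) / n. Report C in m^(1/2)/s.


The Chezy coefficient relates to Manning's n through C = R^(1/6) / n.
R^(1/6) = 1.04^(1/6) = 1.006558.
C = 1.006558 / 0.019 = 52.98 m^(1/2)/s.

52.98


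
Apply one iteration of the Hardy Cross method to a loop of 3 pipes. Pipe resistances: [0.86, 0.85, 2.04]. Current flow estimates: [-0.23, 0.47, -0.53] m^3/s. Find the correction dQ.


Numerator terms (r*Q*|Q|): 0.86*-0.23*|-0.23| = -0.0455; 0.85*0.47*|0.47| = 0.1878; 2.04*-0.53*|-0.53| = -0.573.
Sum of numerator = -0.4308.
Denominator terms (r*|Q|): 0.86*|-0.23| = 0.1978; 0.85*|0.47| = 0.3995; 2.04*|-0.53| = 1.0812.
2 * sum of denominator = 2 * 1.6785 = 3.357.
dQ = --0.4308 / 3.357 = 0.1283 m^3/s.

0.1283


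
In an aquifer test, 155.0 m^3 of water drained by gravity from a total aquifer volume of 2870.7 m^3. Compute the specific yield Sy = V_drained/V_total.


Specific yield Sy = Volume drained / Total volume.
Sy = 155.0 / 2870.7
   = 0.054.

0.054


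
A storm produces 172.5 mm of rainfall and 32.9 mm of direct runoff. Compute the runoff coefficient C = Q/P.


The runoff coefficient C = runoff depth / rainfall depth.
C = 32.9 / 172.5
  = 0.1907.

0.1907


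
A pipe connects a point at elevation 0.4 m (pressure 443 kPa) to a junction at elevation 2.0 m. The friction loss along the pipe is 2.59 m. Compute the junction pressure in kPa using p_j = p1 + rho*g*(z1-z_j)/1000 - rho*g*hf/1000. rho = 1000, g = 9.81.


Junction pressure: p_j = p1 + rho*g*(z1 - z_j)/1000 - rho*g*hf/1000.
Elevation term = 1000*9.81*(0.4 - 2.0)/1000 = -15.696 kPa.
Friction term = 1000*9.81*2.59/1000 = 25.408 kPa.
p_j = 443 + -15.696 - 25.408 = 401.9 kPa.

401.9


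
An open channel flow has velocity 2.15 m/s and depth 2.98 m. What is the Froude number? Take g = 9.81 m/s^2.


The Froude number is defined as Fr = V / sqrt(g*y).
g*y = 9.81 * 2.98 = 29.2338.
sqrt(g*y) = sqrt(29.2338) = 5.4068.
Fr = 2.15 / 5.4068 = 0.3976.

0.3976


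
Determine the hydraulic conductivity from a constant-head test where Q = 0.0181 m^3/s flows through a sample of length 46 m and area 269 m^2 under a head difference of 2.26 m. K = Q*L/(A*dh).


From K = Q*L / (A*dh):
Numerator: Q*L = 0.0181 * 46 = 0.8326.
Denominator: A*dh = 269 * 2.26 = 607.94.
K = 0.8326 / 607.94 = 0.00137 m/s.

0.00137


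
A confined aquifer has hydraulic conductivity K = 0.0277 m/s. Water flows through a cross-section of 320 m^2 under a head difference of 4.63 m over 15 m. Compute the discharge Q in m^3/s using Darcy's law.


Darcy's law: Q = K * A * i, where i = dh/L.
Hydraulic gradient i = 4.63 / 15 = 0.308667.
Q = 0.0277 * 320 * 0.308667
  = 2.736 m^3/s.

2.736


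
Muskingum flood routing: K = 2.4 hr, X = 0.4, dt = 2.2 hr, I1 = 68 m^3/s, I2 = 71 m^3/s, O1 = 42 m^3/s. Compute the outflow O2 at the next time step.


Muskingum coefficients:
denom = 2*K*(1-X) + dt = 2*2.4*(1-0.4) + 2.2 = 5.08.
C0 = (dt - 2*K*X)/denom = (2.2 - 2*2.4*0.4)/5.08 = 0.0551.
C1 = (dt + 2*K*X)/denom = (2.2 + 2*2.4*0.4)/5.08 = 0.811.
C2 = (2*K*(1-X) - dt)/denom = 0.1339.
O2 = C0*I2 + C1*I1 + C2*O1
   = 0.0551*71 + 0.811*68 + 0.1339*42
   = 64.69 m^3/s.

64.69


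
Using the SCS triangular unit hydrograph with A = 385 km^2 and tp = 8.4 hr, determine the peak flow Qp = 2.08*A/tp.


SCS formula: Qp = 2.08 * A / tp.
Qp = 2.08 * 385 / 8.4
   = 800.8 / 8.4
   = 95.33 m^3/s per cm.

95.33


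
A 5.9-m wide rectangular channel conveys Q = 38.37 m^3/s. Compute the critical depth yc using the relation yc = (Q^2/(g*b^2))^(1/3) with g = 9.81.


Using yc = (Q^2 / (g * b^2))^(1/3):
Q^2 = 38.37^2 = 1472.26.
g * b^2 = 9.81 * 5.9^2 = 9.81 * 34.81 = 341.49.
Q^2 / (g*b^2) = 1472.26 / 341.49 = 4.3113.
yc = 4.3113^(1/3) = 1.6276 m.

1.6276


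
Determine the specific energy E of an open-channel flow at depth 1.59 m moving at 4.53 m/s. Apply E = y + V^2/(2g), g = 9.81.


Specific energy E = y + V^2/(2g).
Velocity head = V^2/(2g) = 4.53^2 / (2*9.81) = 20.5209 / 19.62 = 1.0459 m.
E = 1.59 + 1.0459 = 2.6359 m.

2.6359


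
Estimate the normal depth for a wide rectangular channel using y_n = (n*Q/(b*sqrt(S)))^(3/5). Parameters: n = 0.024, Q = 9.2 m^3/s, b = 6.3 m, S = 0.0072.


We use the wide-channel approximation y_n = (n*Q/(b*sqrt(S)))^(3/5).
sqrt(S) = sqrt(0.0072) = 0.084853.
Numerator: n*Q = 0.024 * 9.2 = 0.2208.
Denominator: b*sqrt(S) = 6.3 * 0.084853 = 0.534574.
arg = 0.413.
y_n = 0.413^(3/5) = 0.5883 m.

0.5883


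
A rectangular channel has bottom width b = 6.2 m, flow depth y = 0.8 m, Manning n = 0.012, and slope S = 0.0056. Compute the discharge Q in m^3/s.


For a rectangular channel, the cross-sectional area A = b * y = 6.2 * 0.8 = 4.96 m^2.
The wetted perimeter P = b + 2y = 6.2 + 2*0.8 = 7.8 m.
Hydraulic radius R = A/P = 4.96/7.8 = 0.6359 m.
Velocity V = (1/n)*R^(2/3)*S^(1/2) = (1/0.012)*0.6359^(2/3)*0.0056^(1/2) = 4.6114 m/s.
Discharge Q = A * V = 4.96 * 4.6114 = 22.873 m^3/s.

22.873


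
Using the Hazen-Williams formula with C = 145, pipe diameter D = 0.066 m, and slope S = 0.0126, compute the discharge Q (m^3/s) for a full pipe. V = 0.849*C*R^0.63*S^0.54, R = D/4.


For a full circular pipe, R = D/4 = 0.066/4 = 0.0165 m.
V = 0.849 * 145 * 0.0165^0.63 * 0.0126^0.54
  = 0.849 * 145 * 0.075338 * 0.094232
  = 0.874 m/s.
Pipe area A = pi*D^2/4 = pi*0.066^2/4 = 0.0034 m^2.
Q = A * V = 0.0034 * 0.874 = 0.003 m^3/s.

0.003


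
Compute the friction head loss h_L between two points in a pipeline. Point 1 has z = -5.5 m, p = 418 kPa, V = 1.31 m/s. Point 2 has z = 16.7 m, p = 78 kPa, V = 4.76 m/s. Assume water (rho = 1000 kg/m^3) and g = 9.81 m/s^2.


Total head at each section: H = z + p/(rho*g) + V^2/(2g).
H1 = -5.5 + 418*1000/(1000*9.81) + 1.31^2/(2*9.81)
   = -5.5 + 42.61 + 0.0875
   = 37.197 m.
H2 = 16.7 + 78*1000/(1000*9.81) + 4.76^2/(2*9.81)
   = 16.7 + 7.951 + 1.1548
   = 25.806 m.
h_L = H1 - H2 = 37.197 - 25.806 = 11.391 m.

11.391


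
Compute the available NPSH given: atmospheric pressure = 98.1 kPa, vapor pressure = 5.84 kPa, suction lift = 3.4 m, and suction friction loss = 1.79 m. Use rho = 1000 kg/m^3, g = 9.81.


NPSHa = p_atm/(rho*g) - z_s - hf_s - p_vap/(rho*g).
p_atm/(rho*g) = 98.1*1000 / (1000*9.81) = 10.0 m.
p_vap/(rho*g) = 5.84*1000 / (1000*9.81) = 0.595 m.
NPSHa = 10.0 - 3.4 - 1.79 - 0.595
      = 4.21 m.

4.21


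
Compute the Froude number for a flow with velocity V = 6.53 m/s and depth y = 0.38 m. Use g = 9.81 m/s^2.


The Froude number is defined as Fr = V / sqrt(g*y).
g*y = 9.81 * 0.38 = 3.7278.
sqrt(g*y) = sqrt(3.7278) = 1.9308.
Fr = 6.53 / 1.9308 = 3.3821.

3.3821


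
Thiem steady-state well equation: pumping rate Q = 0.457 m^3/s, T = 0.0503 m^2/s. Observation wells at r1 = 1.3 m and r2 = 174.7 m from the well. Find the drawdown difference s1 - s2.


Thiem equation: s1 - s2 = Q/(2*pi*T) * ln(r2/r1).
ln(r2/r1) = ln(174.7/1.3) = 4.9007.
Q/(2*pi*T) = 0.457 / (2*pi*0.0503) = 0.457 / 0.316 = 1.446.
s1 - s2 = 1.446 * 4.9007 = 7.0864 m.

7.0864


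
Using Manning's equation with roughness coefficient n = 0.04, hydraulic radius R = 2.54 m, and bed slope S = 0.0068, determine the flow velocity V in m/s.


Manning's equation gives V = (1/n) * R^(2/3) * S^(1/2).
First, compute R^(2/3) = 2.54^(2/3) = 1.8616.
Next, S^(1/2) = 0.0068^(1/2) = 0.082462.
Then 1/n = 1/0.04 = 25.0.
V = 25.0 * 1.8616 * 0.082462 = 3.8378 m/s.

3.8378


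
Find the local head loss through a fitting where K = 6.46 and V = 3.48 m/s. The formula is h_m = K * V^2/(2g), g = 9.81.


Minor loss formula: h_m = K * V^2/(2g).
V^2 = 3.48^2 = 12.1104.
V^2/(2g) = 12.1104 / 19.62 = 0.6172 m.
h_m = 6.46 * 0.6172 = 3.9874 m.

3.9874


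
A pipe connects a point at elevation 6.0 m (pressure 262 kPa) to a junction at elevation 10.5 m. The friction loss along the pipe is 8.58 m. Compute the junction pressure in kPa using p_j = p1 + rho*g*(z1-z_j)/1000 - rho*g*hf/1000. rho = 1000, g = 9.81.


Junction pressure: p_j = p1 + rho*g*(z1 - z_j)/1000 - rho*g*hf/1000.
Elevation term = 1000*9.81*(6.0 - 10.5)/1000 = -44.145 kPa.
Friction term = 1000*9.81*8.58/1000 = 84.17 kPa.
p_j = 262 + -44.145 - 84.17 = 133.69 kPa.

133.69


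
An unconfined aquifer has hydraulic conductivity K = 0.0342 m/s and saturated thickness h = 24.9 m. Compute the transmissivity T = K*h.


Transmissivity is defined as T = K * h.
T = 0.0342 * 24.9
  = 0.8516 m^2/s.

0.8516


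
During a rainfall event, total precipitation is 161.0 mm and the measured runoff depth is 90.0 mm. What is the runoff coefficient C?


The runoff coefficient C = runoff depth / rainfall depth.
C = 90.0 / 161.0
  = 0.559.

0.559


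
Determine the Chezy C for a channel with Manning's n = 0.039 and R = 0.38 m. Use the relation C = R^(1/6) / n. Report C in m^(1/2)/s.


The Chezy coefficient relates to Manning's n through C = R^(1/6) / n.
R^(1/6) = 0.38^(1/6) = 0.851067.
C = 0.851067 / 0.039 = 21.82 m^(1/2)/s.

21.82


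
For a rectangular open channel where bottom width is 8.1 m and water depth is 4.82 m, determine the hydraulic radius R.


For a rectangular section:
Flow area A = b * y = 8.1 * 4.82 = 39.04 m^2.
Wetted perimeter P = b + 2y = 8.1 + 2*4.82 = 17.74 m.
Hydraulic radius R = A/P = 39.04 / 17.74 = 2.2008 m.

2.2008


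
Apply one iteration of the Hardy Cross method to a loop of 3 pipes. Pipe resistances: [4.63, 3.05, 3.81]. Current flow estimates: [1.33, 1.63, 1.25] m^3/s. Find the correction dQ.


Numerator terms (r*Q*|Q|): 4.63*1.33*|1.33| = 8.19; 3.05*1.63*|1.63| = 8.1035; 3.81*1.25*|1.25| = 5.9531.
Sum of numerator = 22.2467.
Denominator terms (r*|Q|): 4.63*|1.33| = 6.1579; 3.05*|1.63| = 4.9715; 3.81*|1.25| = 4.7625.
2 * sum of denominator = 2 * 15.8919 = 31.7838.
dQ = -22.2467 / 31.7838 = -0.6999 m^3/s.

-0.6999


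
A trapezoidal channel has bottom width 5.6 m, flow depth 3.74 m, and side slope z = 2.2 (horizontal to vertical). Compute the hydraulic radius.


For a trapezoidal section with side slope z:
A = (b + z*y)*y = (5.6 + 2.2*3.74)*3.74 = 51.717 m^2.
P = b + 2*y*sqrt(1 + z^2) = 5.6 + 2*3.74*sqrt(1 + 2.2^2) = 23.676 m.
R = A/P = 51.717 / 23.676 = 2.1843 m.

2.1843


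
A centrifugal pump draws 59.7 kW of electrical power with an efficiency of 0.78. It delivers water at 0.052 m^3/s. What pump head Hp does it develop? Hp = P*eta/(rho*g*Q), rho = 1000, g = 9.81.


Pump head formula: Hp = P * eta / (rho * g * Q).
Numerator: P * eta = 59.7 * 1000 * 0.78 = 46566.0 W.
Denominator: rho * g * Q = 1000 * 9.81 * 0.052 = 510.12.
Hp = 46566.0 / 510.12 = 91.28 m.

91.28


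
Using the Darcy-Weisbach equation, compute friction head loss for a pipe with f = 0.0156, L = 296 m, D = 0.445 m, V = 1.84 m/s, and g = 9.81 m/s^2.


Darcy-Weisbach equation: h_f = f * (L/D) * V^2/(2g).
f * L/D = 0.0156 * 296/0.445 = 10.3766.
V^2/(2g) = 1.84^2 / (2*9.81) = 3.3856 / 19.62 = 0.1726 m.
h_f = 10.3766 * 0.1726 = 1.791 m.

1.791


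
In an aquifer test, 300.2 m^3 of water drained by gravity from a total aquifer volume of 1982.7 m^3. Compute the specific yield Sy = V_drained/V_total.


Specific yield Sy = Volume drained / Total volume.
Sy = 300.2 / 1982.7
   = 0.1514.

0.1514


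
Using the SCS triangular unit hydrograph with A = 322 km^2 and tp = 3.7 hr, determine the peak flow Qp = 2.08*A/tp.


SCS formula: Qp = 2.08 * A / tp.
Qp = 2.08 * 322 / 3.7
   = 669.76 / 3.7
   = 181.02 m^3/s per cm.

181.02


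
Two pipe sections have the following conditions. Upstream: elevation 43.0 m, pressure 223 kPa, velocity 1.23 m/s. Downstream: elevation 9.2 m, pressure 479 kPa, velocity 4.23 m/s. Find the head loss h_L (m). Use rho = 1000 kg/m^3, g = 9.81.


Total head at each section: H = z + p/(rho*g) + V^2/(2g).
H1 = 43.0 + 223*1000/(1000*9.81) + 1.23^2/(2*9.81)
   = 43.0 + 22.732 + 0.0771
   = 65.809 m.
H2 = 9.2 + 479*1000/(1000*9.81) + 4.23^2/(2*9.81)
   = 9.2 + 48.828 + 0.912
   = 58.94 m.
h_L = H1 - H2 = 65.809 - 58.94 = 6.869 m.

6.869


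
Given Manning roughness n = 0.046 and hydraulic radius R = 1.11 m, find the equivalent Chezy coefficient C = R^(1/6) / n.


The Chezy coefficient relates to Manning's n through C = R^(1/6) / n.
R^(1/6) = 1.11^(1/6) = 1.017545.
C = 1.017545 / 0.046 = 22.12 m^(1/2)/s.

22.12


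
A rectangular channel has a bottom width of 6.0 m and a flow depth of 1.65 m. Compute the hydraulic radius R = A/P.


For a rectangular section:
Flow area A = b * y = 6.0 * 1.65 = 9.9 m^2.
Wetted perimeter P = b + 2y = 6.0 + 2*1.65 = 9.3 m.
Hydraulic radius R = A/P = 9.9 / 9.3 = 1.0645 m.

1.0645


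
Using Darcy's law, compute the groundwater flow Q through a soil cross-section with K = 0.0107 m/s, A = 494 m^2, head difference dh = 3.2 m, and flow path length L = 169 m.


Darcy's law: Q = K * A * i, where i = dh/L.
Hydraulic gradient i = 3.2 / 169 = 0.018935.
Q = 0.0107 * 494 * 0.018935
  = 0.1001 m^3/s.

0.1001


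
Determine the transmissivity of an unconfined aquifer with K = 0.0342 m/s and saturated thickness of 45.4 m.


Transmissivity is defined as T = K * h.
T = 0.0342 * 45.4
  = 1.5527 m^2/s.

1.5527


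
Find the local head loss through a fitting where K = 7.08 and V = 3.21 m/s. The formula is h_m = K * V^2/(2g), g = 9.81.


Minor loss formula: h_m = K * V^2/(2g).
V^2 = 3.21^2 = 10.3041.
V^2/(2g) = 10.3041 / 19.62 = 0.5252 m.
h_m = 7.08 * 0.5252 = 3.7183 m.

3.7183


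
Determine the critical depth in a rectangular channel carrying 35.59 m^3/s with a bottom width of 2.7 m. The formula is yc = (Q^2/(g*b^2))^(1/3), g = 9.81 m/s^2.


Using yc = (Q^2 / (g * b^2))^(1/3):
Q^2 = 35.59^2 = 1266.65.
g * b^2 = 9.81 * 2.7^2 = 9.81 * 7.29 = 71.51.
Q^2 / (g*b^2) = 1266.65 / 71.51 = 17.7129.
yc = 17.7129^(1/3) = 2.6067 m.

2.6067


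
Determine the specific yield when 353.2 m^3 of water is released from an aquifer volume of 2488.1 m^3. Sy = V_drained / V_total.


Specific yield Sy = Volume drained / Total volume.
Sy = 353.2 / 2488.1
   = 0.142.

0.142


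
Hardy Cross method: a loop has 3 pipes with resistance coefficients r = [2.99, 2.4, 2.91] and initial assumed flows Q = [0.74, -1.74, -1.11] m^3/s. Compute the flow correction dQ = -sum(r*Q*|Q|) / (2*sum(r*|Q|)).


Numerator terms (r*Q*|Q|): 2.99*0.74*|0.74| = 1.6373; 2.4*-1.74*|-1.74| = -7.2662; 2.91*-1.11*|-1.11| = -3.5854.
Sum of numerator = -9.2143.
Denominator terms (r*|Q|): 2.99*|0.74| = 2.2126; 2.4*|-1.74| = 4.176; 2.91*|-1.11| = 3.2301.
2 * sum of denominator = 2 * 9.6187 = 19.2374.
dQ = --9.2143 / 19.2374 = 0.479 m^3/s.

0.479


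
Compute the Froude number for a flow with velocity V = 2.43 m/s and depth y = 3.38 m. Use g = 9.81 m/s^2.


The Froude number is defined as Fr = V / sqrt(g*y).
g*y = 9.81 * 3.38 = 33.1578.
sqrt(g*y) = sqrt(33.1578) = 5.7583.
Fr = 2.43 / 5.7583 = 0.422.

0.422


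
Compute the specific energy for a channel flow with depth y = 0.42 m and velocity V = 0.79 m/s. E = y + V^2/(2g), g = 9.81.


Specific energy E = y + V^2/(2g).
Velocity head = V^2/(2g) = 0.79^2 / (2*9.81) = 0.6241 / 19.62 = 0.0318 m.
E = 0.42 + 0.0318 = 0.4518 m.

0.4518


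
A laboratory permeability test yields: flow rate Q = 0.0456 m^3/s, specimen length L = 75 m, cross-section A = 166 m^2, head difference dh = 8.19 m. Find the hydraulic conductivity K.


From K = Q*L / (A*dh):
Numerator: Q*L = 0.0456 * 75 = 3.42.
Denominator: A*dh = 166 * 8.19 = 1359.54.
K = 3.42 / 1359.54 = 0.002516 m/s.

0.002516


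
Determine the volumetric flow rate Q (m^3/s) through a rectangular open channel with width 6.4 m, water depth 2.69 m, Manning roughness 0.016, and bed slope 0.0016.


For a rectangular channel, the cross-sectional area A = b * y = 6.4 * 2.69 = 17.22 m^2.
The wetted perimeter P = b + 2y = 6.4 + 2*2.69 = 11.78 m.
Hydraulic radius R = A/P = 17.22/11.78 = 1.4615 m.
Velocity V = (1/n)*R^(2/3)*S^(1/2) = (1/0.016)*1.4615^(2/3)*0.0016^(1/2) = 3.2196 m/s.
Discharge Q = A * V = 17.22 * 3.2196 = 55.428 m^3/s.

55.428


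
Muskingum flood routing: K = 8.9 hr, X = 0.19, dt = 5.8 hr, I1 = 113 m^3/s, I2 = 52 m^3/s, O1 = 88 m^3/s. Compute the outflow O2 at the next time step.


Muskingum coefficients:
denom = 2*K*(1-X) + dt = 2*8.9*(1-0.19) + 5.8 = 20.218.
C0 = (dt - 2*K*X)/denom = (5.8 - 2*8.9*0.19)/20.218 = 0.1196.
C1 = (dt + 2*K*X)/denom = (5.8 + 2*8.9*0.19)/20.218 = 0.4541.
C2 = (2*K*(1-X) - dt)/denom = 0.4263.
O2 = C0*I2 + C1*I1 + C2*O1
   = 0.1196*52 + 0.4541*113 + 0.4263*88
   = 95.05 m^3/s.

95.05


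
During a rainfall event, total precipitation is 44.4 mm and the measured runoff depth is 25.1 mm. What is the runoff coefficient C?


The runoff coefficient C = runoff depth / rainfall depth.
C = 25.1 / 44.4
  = 0.5653.

0.5653


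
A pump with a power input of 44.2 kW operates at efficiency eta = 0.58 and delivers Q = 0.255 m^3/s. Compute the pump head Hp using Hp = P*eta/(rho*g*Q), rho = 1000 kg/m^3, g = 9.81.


Pump head formula: Hp = P * eta / (rho * g * Q).
Numerator: P * eta = 44.2 * 1000 * 0.58 = 25636.0 W.
Denominator: rho * g * Q = 1000 * 9.81 * 0.255 = 2501.55.
Hp = 25636.0 / 2501.55 = 10.25 m.

10.25


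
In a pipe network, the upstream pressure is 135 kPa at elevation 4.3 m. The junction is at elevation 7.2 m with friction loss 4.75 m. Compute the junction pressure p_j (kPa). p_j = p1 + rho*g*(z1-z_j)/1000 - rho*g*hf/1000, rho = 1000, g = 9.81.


Junction pressure: p_j = p1 + rho*g*(z1 - z_j)/1000 - rho*g*hf/1000.
Elevation term = 1000*9.81*(4.3 - 7.2)/1000 = -28.449 kPa.
Friction term = 1000*9.81*4.75/1000 = 46.597 kPa.
p_j = 135 + -28.449 - 46.597 = 59.95 kPa.

59.95


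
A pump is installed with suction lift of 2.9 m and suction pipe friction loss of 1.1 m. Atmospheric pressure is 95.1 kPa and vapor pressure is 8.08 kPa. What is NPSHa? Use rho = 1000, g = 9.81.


NPSHa = p_atm/(rho*g) - z_s - hf_s - p_vap/(rho*g).
p_atm/(rho*g) = 95.1*1000 / (1000*9.81) = 9.694 m.
p_vap/(rho*g) = 8.08*1000 / (1000*9.81) = 0.824 m.
NPSHa = 9.694 - 2.9 - 1.1 - 0.824
      = 4.87 m.

4.87


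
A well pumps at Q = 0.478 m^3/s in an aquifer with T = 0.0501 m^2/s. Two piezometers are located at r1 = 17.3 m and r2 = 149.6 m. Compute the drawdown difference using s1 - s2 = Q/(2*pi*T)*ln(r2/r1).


Thiem equation: s1 - s2 = Q/(2*pi*T) * ln(r2/r1).
ln(r2/r1) = ln(149.6/17.3) = 2.1573.
Q/(2*pi*T) = 0.478 / (2*pi*0.0501) = 0.478 / 0.3148 = 1.5185.
s1 - s2 = 1.5185 * 2.1573 = 3.2758 m.

3.2758


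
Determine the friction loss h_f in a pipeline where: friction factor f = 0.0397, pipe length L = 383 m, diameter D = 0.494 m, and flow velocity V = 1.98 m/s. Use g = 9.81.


Darcy-Weisbach equation: h_f = f * (L/D) * V^2/(2g).
f * L/D = 0.0397 * 383/0.494 = 30.7796.
V^2/(2g) = 1.98^2 / (2*9.81) = 3.9204 / 19.62 = 0.1998 m.
h_f = 30.7796 * 0.1998 = 6.15 m.

6.15


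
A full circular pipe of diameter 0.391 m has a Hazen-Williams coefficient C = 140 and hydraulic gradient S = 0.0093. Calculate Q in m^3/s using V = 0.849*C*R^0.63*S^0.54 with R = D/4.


For a full circular pipe, R = D/4 = 0.391/4 = 0.0978 m.
V = 0.849 * 140 * 0.0978^0.63 * 0.0093^0.54
  = 0.849 * 140 * 0.231086 * 0.07998
  = 2.1968 m/s.
Pipe area A = pi*D^2/4 = pi*0.391^2/4 = 0.1201 m^2.
Q = A * V = 0.1201 * 2.1968 = 0.2638 m^3/s.

0.2638


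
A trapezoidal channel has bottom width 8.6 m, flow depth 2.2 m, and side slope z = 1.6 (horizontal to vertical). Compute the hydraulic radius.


For a trapezoidal section with side slope z:
A = (b + z*y)*y = (8.6 + 1.6*2.2)*2.2 = 26.664 m^2.
P = b + 2*y*sqrt(1 + z^2) = 8.6 + 2*2.2*sqrt(1 + 1.6^2) = 16.902 m.
R = A/P = 26.664 / 16.902 = 1.5776 m.

1.5776


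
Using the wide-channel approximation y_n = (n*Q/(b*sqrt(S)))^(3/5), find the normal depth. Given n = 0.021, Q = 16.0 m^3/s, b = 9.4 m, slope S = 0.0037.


We use the wide-channel approximation y_n = (n*Q/(b*sqrt(S)))^(3/5).
sqrt(S) = sqrt(0.0037) = 0.060828.
Numerator: n*Q = 0.021 * 16.0 = 0.336.
Denominator: b*sqrt(S) = 9.4 * 0.060828 = 0.571783.
arg = 0.5876.
y_n = 0.5876^(3/5) = 0.7269 m.

0.7269


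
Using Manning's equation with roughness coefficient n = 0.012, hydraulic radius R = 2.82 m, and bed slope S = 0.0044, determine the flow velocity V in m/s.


Manning's equation gives V = (1/n) * R^(2/3) * S^(1/2).
First, compute R^(2/3) = 2.82^(2/3) = 1.996.
Next, S^(1/2) = 0.0044^(1/2) = 0.066332.
Then 1/n = 1/0.012 = 83.33.
V = 83.33 * 1.996 * 0.066332 = 11.0334 m/s.

11.0334


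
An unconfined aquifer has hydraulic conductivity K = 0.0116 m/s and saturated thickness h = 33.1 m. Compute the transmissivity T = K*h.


Transmissivity is defined as T = K * h.
T = 0.0116 * 33.1
  = 0.384 m^2/s.

0.384


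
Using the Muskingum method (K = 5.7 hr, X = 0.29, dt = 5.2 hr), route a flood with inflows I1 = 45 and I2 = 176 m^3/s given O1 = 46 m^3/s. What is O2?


Muskingum coefficients:
denom = 2*K*(1-X) + dt = 2*5.7*(1-0.29) + 5.2 = 13.294.
C0 = (dt - 2*K*X)/denom = (5.2 - 2*5.7*0.29)/13.294 = 0.1425.
C1 = (dt + 2*K*X)/denom = (5.2 + 2*5.7*0.29)/13.294 = 0.6398.
C2 = (2*K*(1-X) - dt)/denom = 0.2177.
O2 = C0*I2 + C1*I1 + C2*O1
   = 0.1425*176 + 0.6398*45 + 0.2177*46
   = 63.88 m^3/s.

63.88


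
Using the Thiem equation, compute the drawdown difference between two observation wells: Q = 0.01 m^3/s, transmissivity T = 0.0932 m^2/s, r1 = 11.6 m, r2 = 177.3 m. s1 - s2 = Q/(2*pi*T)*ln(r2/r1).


Thiem equation: s1 - s2 = Q/(2*pi*T) * ln(r2/r1).
ln(r2/r1) = ln(177.3/11.6) = 2.7268.
Q/(2*pi*T) = 0.01 / (2*pi*0.0932) = 0.01 / 0.5856 = 0.0171.
s1 - s2 = 0.0171 * 2.7268 = 0.0466 m.

0.0466
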